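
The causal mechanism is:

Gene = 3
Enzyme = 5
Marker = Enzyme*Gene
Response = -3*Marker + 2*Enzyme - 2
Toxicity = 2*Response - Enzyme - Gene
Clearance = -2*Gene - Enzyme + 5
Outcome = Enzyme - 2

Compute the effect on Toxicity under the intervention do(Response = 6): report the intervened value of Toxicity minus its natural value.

Intervening sets Response = 6 and removes its equation (Response = -3*Marker + 2*Enzyme - 2).
Toxicity = 2*Response - Enzyme - Gene  [with Response=6, Enzyme=5, Gene=3]  = 4
Without intervention: Marker = Enzyme*Gene  [with Enzyme=5, Gene=3]  = 15; Response = -3*Marker + 2*Enzyme - 2  [with Marker=15, Enzyme=5]  = -37; Toxicity = 2*Response - Enzyme - Gene  [with Response=-37, Enzyme=5, Gene=3]  = -82.
Change = 4 − (-82) = 86.

86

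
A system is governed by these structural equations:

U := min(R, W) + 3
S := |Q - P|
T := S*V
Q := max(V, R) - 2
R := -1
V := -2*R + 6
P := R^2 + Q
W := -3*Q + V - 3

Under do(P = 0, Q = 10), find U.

-22

The joint intervention fixes P = 0, Q = 10, removing each variable's own equation.
V = -2*R + 6  [with R=-1]  = 8
W = -3*Q + V - 3  [with Q=10, V=8]  = -25
U = min(R, W) + 3  [with R=-1, W=-25]  = -22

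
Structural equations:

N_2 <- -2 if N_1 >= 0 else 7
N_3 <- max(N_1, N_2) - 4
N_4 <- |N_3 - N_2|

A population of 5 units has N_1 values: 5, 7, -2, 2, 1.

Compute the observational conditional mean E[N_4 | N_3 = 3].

E[N_4|N_3=3] averages over only the 2 units with N_3=3 (N_1 = 7, -2): N_4 = 5, 4, mean 4.5.

4.5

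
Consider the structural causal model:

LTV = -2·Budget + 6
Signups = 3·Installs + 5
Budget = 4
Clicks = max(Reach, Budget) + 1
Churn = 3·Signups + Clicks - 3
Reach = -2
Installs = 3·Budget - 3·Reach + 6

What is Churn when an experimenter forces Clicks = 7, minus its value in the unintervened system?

The intervention breaks the incoming arrows to Clicks: Clicks = max(Reach, Budget) + 1 no longer applies, and Clicks = 7.
Installs = 3·Budget - 3·Reach + 6  [with Budget=4, Reach=-2]  = 24
Signups = 3·Installs + 5  [with Installs=24]  = 77
Churn = 3·Signups + Clicks - 3  [with Signups=77, Clicks=7]  = 235
Without intervention: Clicks = max(Reach, Budget) + 1  [with Reach=-2, Budget=4]  = 5; Installs = 3·Budget - 3·Reach + 6  [with Budget=4, Reach=-2]  = 24; Signups = 3·Installs + 5  [with Installs=24]  = 77; Churn = 3·Signups + Clicks - 3  [with Signups=77, Clicks=5]  = 233.
Change = 235 − 233 = 2.

2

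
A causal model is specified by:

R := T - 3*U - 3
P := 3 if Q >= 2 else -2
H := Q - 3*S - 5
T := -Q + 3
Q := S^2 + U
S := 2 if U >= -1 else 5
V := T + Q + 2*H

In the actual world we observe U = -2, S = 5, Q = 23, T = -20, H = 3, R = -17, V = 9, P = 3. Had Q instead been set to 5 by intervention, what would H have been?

-15

do(Q=5) replaces the equation Q := S^2 + U with the constant Q = 5.
S = 2 if U >= -1 else 5  [with U=-2]  = 5
H = Q - 3*S - 5  [with Q=5, S=5]  = -15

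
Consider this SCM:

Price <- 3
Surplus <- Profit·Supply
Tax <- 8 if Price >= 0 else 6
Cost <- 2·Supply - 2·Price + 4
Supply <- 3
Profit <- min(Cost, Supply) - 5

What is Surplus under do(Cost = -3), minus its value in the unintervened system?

-18

The intervention breaks the incoming arrows to Cost: Cost <- 2·Supply - 2·Price + 4 no longer applies, and Cost = -3.
Profit = min(Cost, Supply) - 5  [with Cost=-3, Supply=3]  = -8
Surplus = Profit·Supply  [with Profit=-8, Supply=3]  = -24
Without intervention: Cost = 2·Supply - 2·Price + 4  [with Supply=3, Price=3]  = 4; Profit = min(Cost, Supply) - 5  [with Cost=4, Supply=3]  = -2; Surplus = Profit·Supply  [with Profit=-2, Supply=3]  = -6.
Change = -24 − (-6) = -18.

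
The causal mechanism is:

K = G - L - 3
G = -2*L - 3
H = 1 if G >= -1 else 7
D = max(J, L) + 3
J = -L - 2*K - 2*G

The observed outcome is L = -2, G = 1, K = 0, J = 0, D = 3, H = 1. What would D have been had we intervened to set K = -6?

do(K=-6) replaces the equation K = G - L - 3 with the constant K = -6.
G = -2*L - 3  [with L=-2]  = 1
J = -L - 2*K - 2*G  [with L=-2, K=-6, G=1]  = 12
D = max(J, L) + 3  [with J=12, L=-2]  = 15

15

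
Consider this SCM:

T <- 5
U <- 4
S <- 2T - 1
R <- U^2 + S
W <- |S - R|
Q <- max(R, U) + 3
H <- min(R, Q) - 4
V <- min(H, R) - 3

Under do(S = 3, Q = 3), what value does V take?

-4

Setting S = 3, Q = 3 by intervention discards those variables' equations.
R = U^2 + S  [with U=4, S=3]  = 19
H = min(R, Q) - 4  [with R=19, Q=3]  = -1
V = min(H, R) - 3  [with H=-1, R=19]  = -4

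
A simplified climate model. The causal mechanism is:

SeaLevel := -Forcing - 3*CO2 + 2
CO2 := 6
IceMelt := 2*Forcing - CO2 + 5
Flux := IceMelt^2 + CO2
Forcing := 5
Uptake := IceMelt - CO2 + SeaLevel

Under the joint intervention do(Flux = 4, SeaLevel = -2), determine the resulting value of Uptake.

1

Setting Flux = 4, SeaLevel = -2 by intervention discards those variables' equations.
IceMelt = 2*Forcing - CO2 + 5  [with Forcing=5, CO2=6]  = 9
Uptake = IceMelt - CO2 + SeaLevel  [with IceMelt=9, CO2=6, SeaLevel=-2]  = 1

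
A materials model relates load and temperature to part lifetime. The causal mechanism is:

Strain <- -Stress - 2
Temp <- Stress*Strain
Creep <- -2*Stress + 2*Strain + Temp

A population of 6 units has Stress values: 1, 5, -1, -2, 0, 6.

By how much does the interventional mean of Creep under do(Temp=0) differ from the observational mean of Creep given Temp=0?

-10

do(Temp=0) breaks Temp's dependence on Stress. With Temp=0 fixed, Creep across the units is -8, -24, 0, 4, -4, -28, mean -10.
E[Creep|Temp=0] averages over only the 2 units with Temp=0 (Stress = -2, 0): Creep = 4, -4, mean 0.
Difference = -10 − 0 = -10.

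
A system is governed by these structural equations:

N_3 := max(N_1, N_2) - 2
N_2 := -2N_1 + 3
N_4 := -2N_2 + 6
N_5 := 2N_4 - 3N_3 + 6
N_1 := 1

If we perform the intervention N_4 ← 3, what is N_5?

15

Intervening sets N_4 = 3 and removes its equation (N_4 := -2N_2 + 6).
N_2 = -2N_1 + 3  [with N_1=1]  = 1
N_3 = max(N_1, N_2) - 2  [with N_1=1, N_2=1]  = -1
N_5 = 2N_4 - 3N_3 + 6  [with N_4=3, N_3=-1]  = 15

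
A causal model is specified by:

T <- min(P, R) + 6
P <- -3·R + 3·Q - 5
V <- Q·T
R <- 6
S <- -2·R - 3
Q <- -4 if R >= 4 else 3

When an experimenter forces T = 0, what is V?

0

Intervening sets T = 0 and removes its equation (T <- min(P, R) + 6).
Q = -4 if R >= 4 else 3  [with R=6]  = -4
V = Q·T  [with Q=-4, T=0]  = 0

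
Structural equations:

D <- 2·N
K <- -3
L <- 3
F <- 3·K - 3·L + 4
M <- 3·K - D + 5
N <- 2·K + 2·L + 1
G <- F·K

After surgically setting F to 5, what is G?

The intervention breaks the incoming arrows to F: F <- 3·K - 3·L + 4 no longer applies, and F = 5.
G = F·K  [with F=5, K=-3]  = -15

-15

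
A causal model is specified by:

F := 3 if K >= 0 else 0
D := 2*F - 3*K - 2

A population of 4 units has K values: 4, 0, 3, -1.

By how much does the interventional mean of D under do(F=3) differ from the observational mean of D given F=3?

Under do(F=3), F's equation is replaced by F=3 for every unit. Per-unit D: -8, 4, -5, 7. Mean = -0.5.
Observing F=3 restricts to units where F's equation naturally yields 3: K ∈ {4, 0, 3}. In that subpopulation D = -8, 4, -5, mean -3.
Difference = -0.5 − (-3) = 2.5.

2.5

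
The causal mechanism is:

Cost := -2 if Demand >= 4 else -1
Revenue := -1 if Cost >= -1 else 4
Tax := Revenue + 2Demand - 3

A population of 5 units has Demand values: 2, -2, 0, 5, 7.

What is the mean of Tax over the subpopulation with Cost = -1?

Observing Cost=-1 restricts to units where Cost's equation naturally yields -1: Demand ∈ {2, -2, 0}. In that subpopulation Tax = 0, -8, -4, mean -4.

-4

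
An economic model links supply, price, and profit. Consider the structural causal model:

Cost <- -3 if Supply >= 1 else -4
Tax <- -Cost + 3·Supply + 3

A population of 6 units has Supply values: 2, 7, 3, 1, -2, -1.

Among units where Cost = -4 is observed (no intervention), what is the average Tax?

Conditioning on Cost=-4 selects the 2 unit(s) with Supply ∈ {-2, -1}. Their Tax values: 1, 4. Mean = 2.5.

2.5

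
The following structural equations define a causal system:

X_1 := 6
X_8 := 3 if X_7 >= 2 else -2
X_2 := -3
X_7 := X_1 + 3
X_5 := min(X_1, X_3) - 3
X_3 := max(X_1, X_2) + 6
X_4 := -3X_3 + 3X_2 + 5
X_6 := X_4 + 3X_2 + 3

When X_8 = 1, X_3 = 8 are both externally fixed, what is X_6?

-34

The joint intervention fixes X_8 = 1, X_3 = 8, removing each variable's own equation.
X_4 = -3X_3 + 3X_2 + 5  [with X_3=8, X_2=-3]  = -28
X_6 = X_4 + 3X_2 + 3  [with X_4=-28, X_2=-3]  = -34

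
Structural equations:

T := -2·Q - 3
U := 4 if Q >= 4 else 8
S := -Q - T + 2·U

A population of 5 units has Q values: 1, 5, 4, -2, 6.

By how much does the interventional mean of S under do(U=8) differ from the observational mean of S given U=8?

3.3

Every unit gets U=8 under the intervention. S values become 20, 24, 23, 17, 25; E[S|do(U=8)] = 21.8.
Conditioning on U=8 selects the 2 unit(s) with Q ∈ {1, -2}. Their S values: 20, 17. Mean = 18.5.
Difference = 21.8 − 18.5 = 3.3.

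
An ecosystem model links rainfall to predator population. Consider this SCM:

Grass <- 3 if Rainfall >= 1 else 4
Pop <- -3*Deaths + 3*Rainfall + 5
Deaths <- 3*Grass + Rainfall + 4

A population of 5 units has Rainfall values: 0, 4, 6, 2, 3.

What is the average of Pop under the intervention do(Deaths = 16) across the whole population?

do(Deaths=16) breaks Deaths's dependence on Rainfall. With Deaths=16 fixed, Pop across the units is -43, -31, -25, -37, -34, mean -34.

-34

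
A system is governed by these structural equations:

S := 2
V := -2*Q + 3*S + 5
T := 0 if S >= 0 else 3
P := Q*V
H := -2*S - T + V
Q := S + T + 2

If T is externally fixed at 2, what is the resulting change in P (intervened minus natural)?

-18

Under do(T=2), the mechanism T := 0 if S >= 0 else 3 is discarded; T is fixed at 2.
Q = S + T + 2  [with S=2, T=2]  = 6
V = -2*Q + 3*S + 5  [with Q=6, S=2]  = -1
P = Q*V  [with Q=6, V=-1]  = -6
Without intervention: T = 0 if S >= 0 else 3  [with S=2]  = 0; Q = S + T + 2  [with S=2, T=0]  = 4; V = -2*Q + 3*S + 5  [with Q=4, S=2]  = 3; P = Q*V  [with Q=4, V=3]  = 12.
Change = -6 − 12 = -18.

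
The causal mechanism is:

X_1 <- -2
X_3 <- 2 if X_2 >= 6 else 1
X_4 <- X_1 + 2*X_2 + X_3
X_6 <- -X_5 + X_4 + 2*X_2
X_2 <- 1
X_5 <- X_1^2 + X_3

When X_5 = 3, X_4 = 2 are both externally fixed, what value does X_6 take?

Setting X_5 = 3, X_4 = 2 by intervention discards those variables' equations.
X_6 = -X_5 + X_4 + 2*X_2  [with X_5=3, X_4=2, X_2=1]  = 1

1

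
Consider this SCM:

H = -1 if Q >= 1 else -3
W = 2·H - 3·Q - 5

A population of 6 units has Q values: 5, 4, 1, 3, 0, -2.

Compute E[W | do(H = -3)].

The intervention sets H=-3 in all 6 units regardless of Q. Recomputing W per unit gives -26, -23, -14, -20, -11, -5; average -16.5.

-16.5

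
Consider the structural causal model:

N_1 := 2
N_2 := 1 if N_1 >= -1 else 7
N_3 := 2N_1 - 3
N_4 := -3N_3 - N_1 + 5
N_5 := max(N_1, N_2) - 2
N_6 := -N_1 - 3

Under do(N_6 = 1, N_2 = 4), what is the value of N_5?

2

The joint intervention fixes N_6 = 1, N_2 = 4, removing each variable's own equation.
N_5 = max(N_1, N_2) - 2  [with N_1=2, N_2=4]  = 2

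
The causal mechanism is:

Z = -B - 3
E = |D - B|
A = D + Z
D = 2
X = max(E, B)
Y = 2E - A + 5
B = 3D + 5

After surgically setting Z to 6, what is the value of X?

The intervention breaks the incoming arrows to Z: Z = -B - 3 no longer applies, and Z = 6.
X is not downstream of the intervention, so its value is determined by the original equations.
B = 3D + 5  [with D=2]  = 11
E = |D - B|  [with D=2, B=11]  = 9
X = max(E, B)  [with E=9, B=11]  = 11

11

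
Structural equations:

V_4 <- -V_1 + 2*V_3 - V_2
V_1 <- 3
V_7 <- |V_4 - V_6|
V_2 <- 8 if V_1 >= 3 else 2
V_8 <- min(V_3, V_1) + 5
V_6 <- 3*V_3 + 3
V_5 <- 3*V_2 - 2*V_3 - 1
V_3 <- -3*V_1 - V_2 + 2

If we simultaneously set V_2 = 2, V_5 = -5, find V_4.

-23

The joint intervention fixes V_2 = 2, V_5 = -5, removing each variable's own equation.
V_3 = -3*V_1 - V_2 + 2  [with V_1=3, V_2=2]  = -9
V_4 = -V_1 + 2*V_3 - V_2  [with V_1=3, V_3=-9, V_2=2]  = -23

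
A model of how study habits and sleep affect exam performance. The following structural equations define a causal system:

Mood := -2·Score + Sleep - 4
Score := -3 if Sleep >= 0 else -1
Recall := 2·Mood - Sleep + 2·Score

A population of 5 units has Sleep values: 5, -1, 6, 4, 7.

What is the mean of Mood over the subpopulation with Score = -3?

7.5

Conditioning on Score=-3 selects the 4 unit(s) with Sleep ∈ {5, 6, 4, 7}. Their Mood values: 7, 8, 6, 9. Mean = 7.5.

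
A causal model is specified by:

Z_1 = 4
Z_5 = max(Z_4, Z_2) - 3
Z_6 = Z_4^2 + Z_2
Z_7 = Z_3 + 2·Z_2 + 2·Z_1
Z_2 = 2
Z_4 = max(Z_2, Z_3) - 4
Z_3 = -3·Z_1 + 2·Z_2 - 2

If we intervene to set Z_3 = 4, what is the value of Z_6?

2

The intervention breaks the incoming arrows to Z_3: Z_3 = -3·Z_1 + 2·Z_2 - 2 no longer applies, and Z_3 = 4.
Z_4 = max(Z_2, Z_3) - 4  [with Z_2=2, Z_3=4]  = 0
Z_6 = Z_4^2 + Z_2  [with Z_4=0, Z_2=2]  = 2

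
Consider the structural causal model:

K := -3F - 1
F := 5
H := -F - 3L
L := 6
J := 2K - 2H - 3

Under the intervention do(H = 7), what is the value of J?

do(H=7) replaces the equation H := -F - 3L with the constant H = 7.
K = -3F - 1  [with F=5]  = -16
J = 2K - 2H - 3  [with K=-16, H=7]  = -49

-49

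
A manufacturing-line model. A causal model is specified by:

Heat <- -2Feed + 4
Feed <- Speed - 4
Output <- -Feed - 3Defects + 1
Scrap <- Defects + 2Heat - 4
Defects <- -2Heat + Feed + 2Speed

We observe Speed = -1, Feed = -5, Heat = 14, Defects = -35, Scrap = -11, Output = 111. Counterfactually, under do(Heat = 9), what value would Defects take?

The intervention breaks the incoming arrows to Heat: Heat <- -2Feed + 4 no longer applies, and Heat = 9.
Feed = Speed - 4  [with Speed=-1]  = -5
Defects = -2Heat + Feed + 2Speed  [with Heat=9, Feed=-5, Speed=-1]  = -25

-25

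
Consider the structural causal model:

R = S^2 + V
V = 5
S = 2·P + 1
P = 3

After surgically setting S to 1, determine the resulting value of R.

6

The intervention breaks the incoming arrows to S: S = 2·P + 1 no longer applies, and S = 1.
R = S^2 + V  [with S=1, V=5]  = 6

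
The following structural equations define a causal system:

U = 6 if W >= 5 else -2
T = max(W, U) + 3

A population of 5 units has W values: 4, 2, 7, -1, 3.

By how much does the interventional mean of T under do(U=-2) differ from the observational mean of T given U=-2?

The intervention sets U=-2 in all 5 units regardless of W. Recomputing T per unit gives 7, 5, 10, 2, 6; average 6.
Conditioning on U=-2 selects the 4 unit(s) with W ∈ {4, 2, -1, 3}. Their T values: 7, 5, 2, 6. Mean = 5.
Difference = 6 − 5 = 1.

1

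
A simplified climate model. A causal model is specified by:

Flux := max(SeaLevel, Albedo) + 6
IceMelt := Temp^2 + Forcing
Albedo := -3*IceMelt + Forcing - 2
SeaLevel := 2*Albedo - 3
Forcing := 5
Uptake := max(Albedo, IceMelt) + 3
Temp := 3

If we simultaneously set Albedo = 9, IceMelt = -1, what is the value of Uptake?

The joint intervention fixes Albedo = 9, IceMelt = -1, removing each variable's own equation.
Uptake = max(Albedo, IceMelt) + 3  [with Albedo=9, IceMelt=-1]  = 12

12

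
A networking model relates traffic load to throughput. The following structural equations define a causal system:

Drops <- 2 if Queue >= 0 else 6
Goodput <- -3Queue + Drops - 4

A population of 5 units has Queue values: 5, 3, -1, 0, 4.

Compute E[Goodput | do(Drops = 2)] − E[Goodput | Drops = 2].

2.4

Under do(Drops=2), Drops's equation is replaced by Drops=2 for every unit. Per-unit Goodput: -17, -11, 1, -2, -14. Mean = -8.6.
Conditioning on Drops=2 selects the 4 unit(s) with Queue ∈ {5, 3, 0, 4}. Their Goodput values: -17, -11, -2, -14. Mean = -11.
Difference = -8.6 − (-11) = 2.4.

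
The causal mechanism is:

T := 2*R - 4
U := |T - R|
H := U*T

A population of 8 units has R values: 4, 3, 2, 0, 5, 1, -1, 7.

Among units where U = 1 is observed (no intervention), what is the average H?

E[H|U=1] averages over only the 2 units with U=1 (R = 3, 5): H = 2, 6, mean 4.

4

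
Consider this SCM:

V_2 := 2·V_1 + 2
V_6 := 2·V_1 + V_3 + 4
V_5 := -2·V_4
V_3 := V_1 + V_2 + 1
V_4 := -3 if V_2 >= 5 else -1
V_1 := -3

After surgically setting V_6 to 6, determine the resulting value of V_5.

do(V_6=6) replaces the equation V_6 := 2·V_1 + V_3 + 4 with the constant V_6 = 6.
Since V_5 is not a descendant of the intervened variable, it is unaffected.
V_2 = 2·V_1 + 2  [with V_1=-3]  = -4
V_4 = -3 if V_2 >= 5 else -1  [with V_2=-4]  = -1
V_5 = -2·V_4  [with V_4=-1]  = 2

2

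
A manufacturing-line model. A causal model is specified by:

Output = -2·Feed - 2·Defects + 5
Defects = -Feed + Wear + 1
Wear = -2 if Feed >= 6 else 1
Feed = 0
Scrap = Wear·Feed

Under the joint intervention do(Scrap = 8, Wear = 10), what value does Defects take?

11

Setting Scrap = 8, Wear = 10 by intervention discards those variables' equations.
Defects = -Feed + Wear + 1  [with Feed=0, Wear=10]  = 11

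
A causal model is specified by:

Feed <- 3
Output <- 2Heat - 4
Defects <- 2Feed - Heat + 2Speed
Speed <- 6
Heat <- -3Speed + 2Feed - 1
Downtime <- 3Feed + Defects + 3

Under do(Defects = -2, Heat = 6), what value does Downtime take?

10

The joint intervention fixes Defects = -2, Heat = 6, removing each variable's own equation.
Downtime = 3Feed + Defects + 3  [with Feed=3, Defects=-2]  = 10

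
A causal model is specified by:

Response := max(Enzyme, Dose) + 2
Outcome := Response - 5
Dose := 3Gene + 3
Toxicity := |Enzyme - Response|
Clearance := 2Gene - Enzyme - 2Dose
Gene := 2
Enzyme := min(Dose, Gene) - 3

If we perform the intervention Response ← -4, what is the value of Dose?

The intervention breaks the incoming arrows to Response: Response := max(Enzyme, Dose) + 2 no longer applies, and Response = -4.
Since Dose is not a descendant of the intervened variable, it is unaffected.
Dose = 3Gene + 3  [with Gene=2]  = 9

9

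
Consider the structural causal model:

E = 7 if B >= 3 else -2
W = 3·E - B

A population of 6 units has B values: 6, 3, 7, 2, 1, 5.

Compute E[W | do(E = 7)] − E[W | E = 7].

Every unit gets E=7 under the intervention. W values become 15, 18, 14, 19, 20, 16; E[W|do(E=7)] = 17.
Conditioning on E=7 selects the 4 unit(s) with B ∈ {6, 3, 7, 5}. Their W values: 15, 18, 14, 16. Mean = 15.75.
Difference = 17 − 15.75 = 1.25.

1.25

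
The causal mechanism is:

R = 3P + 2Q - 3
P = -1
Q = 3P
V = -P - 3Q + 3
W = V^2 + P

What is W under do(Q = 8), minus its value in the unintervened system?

231

Under do(Q=8), the mechanism Q = 3P is discarded; Q is fixed at 8.
V = -P - 3Q + 3  [with P=-1, Q=8]  = -20
W = V^2 + P  [with V=-20, P=-1]  = 399
Without intervention: Q = 3P  [with P=-1]  = -3; V = -P - 3Q + 3  [with P=-1, Q=-3]  = 13; W = V^2 + P  [with V=13, P=-1]  = 168.
Change = 399 − 168 = 231.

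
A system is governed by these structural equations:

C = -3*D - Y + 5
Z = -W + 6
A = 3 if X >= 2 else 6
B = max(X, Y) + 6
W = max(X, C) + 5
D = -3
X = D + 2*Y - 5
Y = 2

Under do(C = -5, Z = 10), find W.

1

The joint intervention fixes C = -5, Z = 10, removing each variable's own equation.
X = D + 2*Y - 5  [with D=-3, Y=2]  = -4
W = max(X, C) + 5  [with X=-4, C=-5]  = 1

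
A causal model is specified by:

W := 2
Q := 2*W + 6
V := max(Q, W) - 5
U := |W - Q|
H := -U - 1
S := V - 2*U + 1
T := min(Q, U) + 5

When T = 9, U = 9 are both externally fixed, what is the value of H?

Under do(T = 9, U = 9), each intervened variable's structural equation is replaced by its fixed value.
H = -U - 1  [with U=9]  = -10

-10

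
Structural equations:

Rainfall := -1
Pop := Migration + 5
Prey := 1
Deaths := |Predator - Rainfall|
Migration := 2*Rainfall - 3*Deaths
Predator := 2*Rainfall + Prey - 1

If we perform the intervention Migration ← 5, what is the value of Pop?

The intervention breaks the incoming arrows to Migration: Migration := 2*Rainfall - 3*Deaths no longer applies, and Migration = 5.
Pop = Migration + 5  [with Migration=5]  = 10

10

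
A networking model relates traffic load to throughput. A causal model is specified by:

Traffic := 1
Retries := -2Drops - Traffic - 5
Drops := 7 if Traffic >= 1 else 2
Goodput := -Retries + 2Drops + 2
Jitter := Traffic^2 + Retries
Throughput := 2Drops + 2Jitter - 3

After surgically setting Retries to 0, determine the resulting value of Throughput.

do(Retries=0) replaces the equation Retries := -2Drops - Traffic - 5 with the constant Retries = 0.
Drops = 7 if Traffic >= 1 else 2  [with Traffic=1]  = 7
Jitter = Traffic^2 + Retries  [with Traffic=1, Retries=0]  = 1
Throughput = 2Drops + 2Jitter - 3  [with Drops=7, Jitter=1]  = 13

13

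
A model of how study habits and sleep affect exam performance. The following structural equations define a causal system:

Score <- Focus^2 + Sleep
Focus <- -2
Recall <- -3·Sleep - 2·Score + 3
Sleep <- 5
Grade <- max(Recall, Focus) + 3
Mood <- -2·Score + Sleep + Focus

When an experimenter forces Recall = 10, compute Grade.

The intervention breaks the incoming arrows to Recall: Recall <- -3·Sleep - 2·Score + 3 no longer applies, and Recall = 10.
Grade = max(Recall, Focus) + 3  [with Recall=10, Focus=-2]  = 13

13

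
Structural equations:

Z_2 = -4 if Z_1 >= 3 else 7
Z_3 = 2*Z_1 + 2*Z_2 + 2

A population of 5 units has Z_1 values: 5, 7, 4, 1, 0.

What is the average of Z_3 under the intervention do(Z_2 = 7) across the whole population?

The intervention sets Z_2=7 in all 5 units regardless of Z_1. Recomputing Z_3 per unit gives 26, 30, 24, 18, 16; average 22.8.

22.8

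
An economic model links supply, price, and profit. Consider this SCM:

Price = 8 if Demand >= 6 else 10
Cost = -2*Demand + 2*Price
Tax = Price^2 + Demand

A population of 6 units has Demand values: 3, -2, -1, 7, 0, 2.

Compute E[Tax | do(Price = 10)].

Every unit gets Price=10 under the intervention. Tax values become 103, 98, 99, 107, 100, 102; E[Tax|do(Price=10)] = 101.5.

101.5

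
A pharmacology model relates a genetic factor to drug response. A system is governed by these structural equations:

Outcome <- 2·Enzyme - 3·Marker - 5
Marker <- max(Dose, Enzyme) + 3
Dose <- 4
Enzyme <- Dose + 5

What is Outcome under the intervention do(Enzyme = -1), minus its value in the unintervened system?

-5

Under do(Enzyme=-1), the mechanism Enzyme <- Dose + 5 is discarded; Enzyme is fixed at -1.
Marker = max(Dose, Enzyme) + 3  [with Dose=4, Enzyme=-1]  = 7
Outcome = 2·Enzyme - 3·Marker - 5  [with Enzyme=-1, Marker=7]  = -28
Without intervention: Enzyme = Dose + 5  [with Dose=4]  = 9; Marker = max(Dose, Enzyme) + 3  [with Dose=4, Enzyme=9]  = 12; Outcome = 2·Enzyme - 3·Marker - 5  [with Enzyme=9, Marker=12]  = -23.
Change = -28 − (-23) = -5.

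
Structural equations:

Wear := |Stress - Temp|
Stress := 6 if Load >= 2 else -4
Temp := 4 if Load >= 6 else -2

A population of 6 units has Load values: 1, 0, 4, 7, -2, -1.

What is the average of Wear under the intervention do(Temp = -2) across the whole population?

4

The intervention sets Temp=-2 in all 6 units regardless of Load. Recomputing Wear per unit gives 2, 2, 8, 8, 2, 2; average 4.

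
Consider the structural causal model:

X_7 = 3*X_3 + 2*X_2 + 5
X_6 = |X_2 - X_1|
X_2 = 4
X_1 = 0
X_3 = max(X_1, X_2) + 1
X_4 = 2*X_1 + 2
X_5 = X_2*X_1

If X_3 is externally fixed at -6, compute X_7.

The intervention breaks the incoming arrows to X_3: X_3 = max(X_1, X_2) + 1 no longer applies, and X_3 = -6.
X_7 = 3*X_3 + 2*X_2 + 5  [with X_3=-6, X_2=4]  = -5

-5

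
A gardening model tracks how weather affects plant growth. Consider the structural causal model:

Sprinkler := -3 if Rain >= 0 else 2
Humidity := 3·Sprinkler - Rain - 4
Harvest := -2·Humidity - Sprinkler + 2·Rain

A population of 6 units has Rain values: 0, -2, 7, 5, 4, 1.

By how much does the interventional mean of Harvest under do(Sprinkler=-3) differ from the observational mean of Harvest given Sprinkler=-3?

-3.6

The intervention sets Sprinkler=-3 in all 6 units regardless of Rain. Recomputing Harvest per unit gives 29, 21, 57, 49, 45, 33; average 39.
Observing Sprinkler=-3 restricts to units where Sprinkler's equation naturally yields -3: Rain ∈ {0, 7, 5, 4, 1}. In that subpopulation Harvest = 29, 57, 49, 45, 33, mean 42.6.
Difference = 39 − 42.6 = -3.6.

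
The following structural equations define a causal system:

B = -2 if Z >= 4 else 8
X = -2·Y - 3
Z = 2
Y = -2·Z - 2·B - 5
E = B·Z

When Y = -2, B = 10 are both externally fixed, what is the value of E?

Setting Y = -2, B = 10 by intervention discards those variables' equations.
E = B·Z  [with B=10, Z=2]  = 20

20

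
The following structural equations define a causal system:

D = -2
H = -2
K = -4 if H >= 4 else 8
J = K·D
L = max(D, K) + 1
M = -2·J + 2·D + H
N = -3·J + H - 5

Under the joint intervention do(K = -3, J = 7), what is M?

Setting K = -3, J = 7 by intervention discards those variables' equations.
M = -2·J + 2·D + H  [with J=7, D=-2, H=-2]  = -20

-20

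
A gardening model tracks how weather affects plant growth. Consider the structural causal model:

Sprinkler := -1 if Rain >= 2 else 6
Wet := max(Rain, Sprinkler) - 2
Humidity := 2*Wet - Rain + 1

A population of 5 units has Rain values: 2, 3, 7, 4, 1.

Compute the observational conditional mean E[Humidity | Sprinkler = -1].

1

Conditioning on Sprinkler=-1 selects the 4 unit(s) with Rain ∈ {2, 3, 7, 4}. Their Humidity values: -1, 0, 4, 1. Mean = 1.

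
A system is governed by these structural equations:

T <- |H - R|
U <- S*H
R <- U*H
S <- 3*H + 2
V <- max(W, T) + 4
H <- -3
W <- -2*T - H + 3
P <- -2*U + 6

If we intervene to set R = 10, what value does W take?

Under do(R=10), the mechanism R <- U*H is discarded; R is fixed at 10.
T = |H - R|  [with H=-3, R=10]  = 13
W = -2*T - H + 3  [with T=13, H=-3]  = -20

-20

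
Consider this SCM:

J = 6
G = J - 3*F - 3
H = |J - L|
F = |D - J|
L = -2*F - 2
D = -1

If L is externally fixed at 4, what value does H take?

2

Intervening sets L = 4 and removes its equation (L = -2*F - 2).
H = |J - L|  [with J=6, L=4]  = 2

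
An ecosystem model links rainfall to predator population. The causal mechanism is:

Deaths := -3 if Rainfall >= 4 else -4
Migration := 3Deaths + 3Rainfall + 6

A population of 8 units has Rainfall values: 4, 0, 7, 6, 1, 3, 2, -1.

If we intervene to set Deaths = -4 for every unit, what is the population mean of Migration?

2.25

Every unit gets Deaths=-4 under the intervention. Migration values become 6, -6, 15, 12, -3, 3, 0, -9; E[Migration|do(Deaths=-4)] = 2.25.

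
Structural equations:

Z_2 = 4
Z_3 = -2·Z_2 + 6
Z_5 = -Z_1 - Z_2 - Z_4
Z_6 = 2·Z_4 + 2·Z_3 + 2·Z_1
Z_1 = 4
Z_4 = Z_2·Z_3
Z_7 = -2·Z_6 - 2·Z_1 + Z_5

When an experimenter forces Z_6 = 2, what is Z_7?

Intervening sets Z_6 = 2 and removes its equation (Z_6 = 2·Z_4 + 2·Z_3 + 2·Z_1).
Z_3 = -2·Z_2 + 6  [with Z_2=4]  = -2
Z_4 = Z_2·Z_3  [with Z_2=4, Z_3=-2]  = -8
Z_5 = -Z_1 - Z_2 - Z_4  [with Z_1=4, Z_2=4, Z_4=-8]  = 0
Z_7 = -2·Z_6 - 2·Z_1 + Z_5  [with Z_6=2, Z_1=4, Z_5=0]  = -12

-12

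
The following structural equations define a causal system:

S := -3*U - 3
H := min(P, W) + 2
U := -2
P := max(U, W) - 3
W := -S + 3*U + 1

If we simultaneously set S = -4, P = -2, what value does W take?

-1

The joint intervention fixes S = -4, P = -2, removing each variable's own equation.
W = -S + 3*U + 1  [with S=-4, U=-2]  = -1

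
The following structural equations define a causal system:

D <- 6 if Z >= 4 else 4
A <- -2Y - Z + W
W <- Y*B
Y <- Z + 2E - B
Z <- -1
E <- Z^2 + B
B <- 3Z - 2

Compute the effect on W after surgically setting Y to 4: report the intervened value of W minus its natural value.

Intervening sets Y = 4 and removes its equation (Y <- Z + 2E - B).
B = 3Z - 2  [with Z=-1]  = -5
W = Y*B  [with Y=4, B=-5]  = -20
Without intervention: B = 3Z - 2  [with Z=-1]  = -5; E = Z^2 + B  [with Z=-1, B=-5]  = -4; Y = Z + 2E - B  [with Z=-1, E=-4, B=-5]  = -4; W = Y*B  [with Y=-4, B=-5]  = 20.
Change = -20 − 20 = -40.

-40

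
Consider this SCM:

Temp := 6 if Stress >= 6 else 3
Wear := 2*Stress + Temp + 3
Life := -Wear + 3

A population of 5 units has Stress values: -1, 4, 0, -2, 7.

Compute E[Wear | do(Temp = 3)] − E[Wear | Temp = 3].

2.7

Under do(Temp=3), Temp's equation is replaced by Temp=3 for every unit. Per-unit Wear: 4, 14, 6, 2, 20. Mean = 9.2.
E[Wear|Temp=3] averages over only the 4 units with Temp=3 (Stress = -1, 4, 0, -2): Wear = 4, 14, 6, 2, mean 6.5.
Difference = 9.2 − 6.5 = 2.7.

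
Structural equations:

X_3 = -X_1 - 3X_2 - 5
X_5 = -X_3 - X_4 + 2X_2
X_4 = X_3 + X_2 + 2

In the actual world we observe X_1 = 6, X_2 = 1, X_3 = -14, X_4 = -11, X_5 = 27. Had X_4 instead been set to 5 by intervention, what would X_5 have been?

11

Intervening sets X_4 = 5 and removes its equation (X_4 = X_3 + X_2 + 2).
X_3 = -X_1 - 3X_2 - 5  [with X_1=6, X_2=1]  = -14
X_5 = -X_3 - X_4 + 2X_2  [with X_3=-14, X_4=5, X_2=1]  = 11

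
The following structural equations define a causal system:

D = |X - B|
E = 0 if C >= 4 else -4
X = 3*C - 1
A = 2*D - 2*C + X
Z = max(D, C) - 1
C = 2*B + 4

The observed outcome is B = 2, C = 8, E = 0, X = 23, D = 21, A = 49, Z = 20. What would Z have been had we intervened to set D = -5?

Under do(D=-5), the mechanism D = |X - B| is discarded; D is fixed at -5.
C = 2*B + 4  [with B=2]  = 8
Z = max(D, C) - 1  [with D=-5, C=8]  = 7

7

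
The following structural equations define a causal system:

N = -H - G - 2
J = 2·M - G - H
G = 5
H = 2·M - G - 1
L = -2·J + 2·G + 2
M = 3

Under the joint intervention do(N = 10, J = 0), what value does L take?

Setting N = 10, J = 0 by intervention discards those variables' equations.
L = -2·J + 2·G + 2  [with J=0, G=5]  = 12

12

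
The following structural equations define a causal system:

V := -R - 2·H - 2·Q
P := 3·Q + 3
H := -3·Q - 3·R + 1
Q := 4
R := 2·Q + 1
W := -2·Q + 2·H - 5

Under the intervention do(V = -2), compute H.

-38

Under do(V=-2), the mechanism V := -R - 2·H - 2·Q is discarded; V is fixed at -2.
Since H is not a descendant of the intervened variable, it is unaffected.
R = 2·Q + 1  [with Q=4]  = 9
H = -3·Q - 3·R + 1  [with Q=4, R=9]  = -38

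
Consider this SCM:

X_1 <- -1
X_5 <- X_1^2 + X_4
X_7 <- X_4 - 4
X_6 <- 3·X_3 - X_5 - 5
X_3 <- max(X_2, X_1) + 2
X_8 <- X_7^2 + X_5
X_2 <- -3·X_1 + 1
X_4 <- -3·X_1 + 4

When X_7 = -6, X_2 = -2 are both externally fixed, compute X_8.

The joint intervention fixes X_7 = -6, X_2 = -2, removing each variable's own equation.
X_4 = -3·X_1 + 4  [with X_1=-1]  = 7
X_5 = X_1^2 + X_4  [with X_1=-1, X_4=7]  = 8
X_8 = X_7^2 + X_5  [with X_7=-6, X_5=8]  = 44

44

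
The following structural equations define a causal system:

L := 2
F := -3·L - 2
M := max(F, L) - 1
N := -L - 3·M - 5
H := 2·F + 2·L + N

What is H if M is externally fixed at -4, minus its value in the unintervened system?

do(M=-4) replaces the equation M := max(F, L) - 1 with the constant M = -4.
F = -3·L - 2  [with L=2]  = -8
N = -L - 3·M - 5  [with L=2, M=-4]  = 5
H = 2·F + 2·L + N  [with F=-8, L=2, N=5]  = -7
Without intervention: F = -3·L - 2  [with L=2]  = -8; M = max(F, L) - 1  [with F=-8, L=2]  = 1; N = -L - 3·M - 5  [with L=2, M=1]  = -10; H = 2·F + 2·L + N  [with F=-8, L=2, N=-10]  = -22.
Change = -7 − (-22) = 15.

15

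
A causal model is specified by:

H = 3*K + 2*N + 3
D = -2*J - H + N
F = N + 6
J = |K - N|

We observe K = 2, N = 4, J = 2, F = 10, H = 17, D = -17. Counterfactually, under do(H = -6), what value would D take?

6

The intervention breaks the incoming arrows to H: H = 3*K + 2*N + 3 no longer applies, and H = -6.
J = |K - N|  [with K=2, N=4]  = 2
D = -2*J - H + N  [with J=2, H=-6, N=4]  = 6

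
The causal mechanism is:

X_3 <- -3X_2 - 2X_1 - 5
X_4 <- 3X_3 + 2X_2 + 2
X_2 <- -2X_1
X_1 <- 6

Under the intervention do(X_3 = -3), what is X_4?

-31

The intervention breaks the incoming arrows to X_3: X_3 <- -3X_2 - 2X_1 - 5 no longer applies, and X_3 = -3.
X_2 = -2X_1  [with X_1=6]  = -12
X_4 = 3X_3 + 2X_2 + 2  [with X_3=-3, X_2=-12]  = -31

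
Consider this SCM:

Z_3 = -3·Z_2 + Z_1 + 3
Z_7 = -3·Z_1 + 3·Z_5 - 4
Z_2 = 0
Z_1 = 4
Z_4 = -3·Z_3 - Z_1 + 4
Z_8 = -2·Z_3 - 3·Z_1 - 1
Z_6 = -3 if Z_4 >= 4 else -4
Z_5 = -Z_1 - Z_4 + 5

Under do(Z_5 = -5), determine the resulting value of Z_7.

Under do(Z_5=-5), the mechanism Z_5 = -Z_1 - Z_4 + 5 is discarded; Z_5 is fixed at -5.
Z_7 = -3·Z_1 + 3·Z_5 - 4  [with Z_1=4, Z_5=-5]  = -31

-31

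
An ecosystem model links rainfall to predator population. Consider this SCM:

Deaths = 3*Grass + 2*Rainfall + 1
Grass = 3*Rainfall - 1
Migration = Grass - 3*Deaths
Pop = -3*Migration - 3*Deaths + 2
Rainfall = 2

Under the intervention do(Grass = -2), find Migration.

Under do(Grass=-2), the mechanism Grass = 3*Rainfall - 1 is discarded; Grass is fixed at -2.
Deaths = 3*Grass + 2*Rainfall + 1  [with Grass=-2, Rainfall=2]  = -1
Migration = Grass - 3*Deaths  [with Grass=-2, Deaths=-1]  = 1

1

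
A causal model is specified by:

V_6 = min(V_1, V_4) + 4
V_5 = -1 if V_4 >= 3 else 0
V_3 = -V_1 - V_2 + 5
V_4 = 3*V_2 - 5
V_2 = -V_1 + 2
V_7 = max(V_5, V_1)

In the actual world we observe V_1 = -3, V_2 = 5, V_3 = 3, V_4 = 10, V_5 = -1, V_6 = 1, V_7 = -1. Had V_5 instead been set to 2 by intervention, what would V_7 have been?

2

Under do(V_5=2), the mechanism V_5 = -1 if V_4 >= 3 else 0 is discarded; V_5 is fixed at 2.
V_7 = max(V_5, V_1)  [with V_5=2, V_1=-3]  = 2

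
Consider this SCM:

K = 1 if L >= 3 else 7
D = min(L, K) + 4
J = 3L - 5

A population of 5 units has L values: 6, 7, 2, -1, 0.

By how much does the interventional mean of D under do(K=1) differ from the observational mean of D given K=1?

-0.6

Under do(K=1), K's equation is replaced by K=1 for every unit. Per-unit D: 5, 5, 5, 3, 4. Mean = 4.4.
Observing K=1 restricts to units where K's equation naturally yields 1: L ∈ {6, 7}. In that subpopulation D = 5, 5, mean 5.
Difference = 4.4 − 5 = -0.6.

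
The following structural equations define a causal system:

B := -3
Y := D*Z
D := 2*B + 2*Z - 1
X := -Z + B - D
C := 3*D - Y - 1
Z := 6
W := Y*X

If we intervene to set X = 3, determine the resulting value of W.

90

Under do(X=3), the mechanism X := -Z + B - D is discarded; X is fixed at 3.
D = 2*B + 2*Z - 1  [with B=-3, Z=6]  = 5
Y = D*Z  [with D=5, Z=6]  = 30
W = Y*X  [with Y=30, X=3]  = 90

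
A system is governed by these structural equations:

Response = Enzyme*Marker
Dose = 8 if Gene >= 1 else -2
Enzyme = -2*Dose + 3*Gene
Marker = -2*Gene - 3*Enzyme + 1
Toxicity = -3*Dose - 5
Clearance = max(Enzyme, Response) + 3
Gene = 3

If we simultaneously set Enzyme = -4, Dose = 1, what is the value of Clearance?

-1

The joint intervention fixes Enzyme = -4, Dose = 1, removing each variable's own equation.
Marker = -2*Gene - 3*Enzyme + 1  [with Gene=3, Enzyme=-4]  = 7
Response = Enzyme*Marker  [with Enzyme=-4, Marker=7]  = -28
Clearance = max(Enzyme, Response) + 3  [with Enzyme=-4, Response=-28]  = -1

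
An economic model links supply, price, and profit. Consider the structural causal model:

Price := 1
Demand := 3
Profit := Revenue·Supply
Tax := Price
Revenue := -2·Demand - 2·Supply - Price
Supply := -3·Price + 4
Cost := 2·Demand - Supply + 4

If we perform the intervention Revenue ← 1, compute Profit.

Under do(Revenue=1), the mechanism Revenue := -2·Demand - 2·Supply - Price is discarded; Revenue is fixed at 1.
Supply = -3·Price + 4  [with Price=1]  = 1
Profit = Revenue·Supply  [with Revenue=1, Supply=1]  = 1

1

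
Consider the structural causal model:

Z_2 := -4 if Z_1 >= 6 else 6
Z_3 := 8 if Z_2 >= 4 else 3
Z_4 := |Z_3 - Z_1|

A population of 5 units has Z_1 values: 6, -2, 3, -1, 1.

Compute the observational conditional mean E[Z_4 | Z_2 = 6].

7.75

Conditioning on Z_2=6 selects the 4 unit(s) with Z_1 ∈ {-2, 3, -1, 1}. Their Z_4 values: 10, 5, 9, 7. Mean = 7.75.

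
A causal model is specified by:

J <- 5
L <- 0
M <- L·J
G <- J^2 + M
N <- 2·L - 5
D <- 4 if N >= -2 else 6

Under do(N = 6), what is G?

The intervention breaks the incoming arrows to N: N <- 2·L - 5 no longer applies, and N = 6.
Since G is not a descendant of the intervened variable, it is unaffected.
M = L·J  [with L=0, J=5]  = 0
G = J^2 + M  [with J=5, M=0]  = 25

25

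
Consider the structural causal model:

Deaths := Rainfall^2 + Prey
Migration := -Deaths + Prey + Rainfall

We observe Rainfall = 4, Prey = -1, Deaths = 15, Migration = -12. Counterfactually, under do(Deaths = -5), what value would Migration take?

8

The intervention breaks the incoming arrows to Deaths: Deaths := Rainfall^2 + Prey no longer applies, and Deaths = -5.
Migration = -Deaths + Prey + Rainfall  [with Deaths=-5, Prey=-1, Rainfall=4]  = 8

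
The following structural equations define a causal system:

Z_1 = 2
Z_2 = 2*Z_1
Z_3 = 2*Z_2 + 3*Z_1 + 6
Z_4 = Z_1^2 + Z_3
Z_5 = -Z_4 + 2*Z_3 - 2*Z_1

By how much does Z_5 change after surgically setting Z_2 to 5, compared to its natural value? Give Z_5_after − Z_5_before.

do(Z_2=5) replaces the equation Z_2 = 2*Z_1 with the constant Z_2 = 5.
Z_3 = 2*Z_2 + 3*Z_1 + 6  [with Z_2=5, Z_1=2]  = 22
Z_4 = Z_1^2 + Z_3  [with Z_1=2, Z_3=22]  = 26
Z_5 = -Z_4 + 2*Z_3 - 2*Z_1  [with Z_4=26, Z_3=22, Z_1=2]  = 14
Without intervention: Z_2 = 2*Z_1  [with Z_1=2]  = 4; Z_3 = 2*Z_2 + 3*Z_1 + 6  [with Z_2=4, Z_1=2]  = 20; Z_4 = Z_1^2 + Z_3  [with Z_1=2, Z_3=20]  = 24; Z_5 = -Z_4 + 2*Z_3 - 2*Z_1  [with Z_4=24, Z_3=20, Z_1=2]  = 12.
Change = 14 − 12 = 2.

2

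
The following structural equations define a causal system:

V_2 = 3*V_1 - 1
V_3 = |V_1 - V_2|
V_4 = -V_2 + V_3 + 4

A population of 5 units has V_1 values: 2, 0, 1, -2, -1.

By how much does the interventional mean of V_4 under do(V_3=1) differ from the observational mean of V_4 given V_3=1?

1.5

Under do(V_3=1), V_3's equation is replaced by V_3=1 for every unit. Per-unit V_4: 0, 6, 3, 12, 9. Mean = 6.
Conditioning on V_3=1 selects the 2 unit(s) with V_1 ∈ {0, 1}. Their V_4 values: 6, 3. Mean = 4.5.
Difference = 6 − 4.5 = 1.5.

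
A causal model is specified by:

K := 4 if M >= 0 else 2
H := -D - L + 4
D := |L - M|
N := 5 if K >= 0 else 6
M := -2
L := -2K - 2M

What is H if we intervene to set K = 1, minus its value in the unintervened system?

do(K=1) replaces the equation K := 4 if M >= 0 else 2 with the constant K = 1.
L = -2K - 2M  [with K=1, M=-2]  = 2
D = |L - M|  [with L=2, M=-2]  = 4
H = -D - L + 4  [with D=4, L=2]  = -2
Without intervention: K = 4 if M >= 0 else 2  [with M=-2]  = 2; L = -2K - 2M  [with K=2, M=-2]  = 0; D = |L - M|  [with L=0, M=-2]  = 2; H = -D - L + 4  [with D=2, L=0]  = 2.
Change = -2 − 2 = -4.

-4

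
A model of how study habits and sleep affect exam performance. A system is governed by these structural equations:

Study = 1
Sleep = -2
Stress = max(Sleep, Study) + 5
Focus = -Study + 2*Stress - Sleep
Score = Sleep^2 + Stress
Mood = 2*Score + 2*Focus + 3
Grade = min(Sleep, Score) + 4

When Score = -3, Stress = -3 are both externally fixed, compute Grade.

The joint intervention fixes Score = -3, Stress = -3, removing each variable's own equation.
Grade = min(Sleep, Score) + 4  [with Sleep=-2, Score=-3]  = 1

1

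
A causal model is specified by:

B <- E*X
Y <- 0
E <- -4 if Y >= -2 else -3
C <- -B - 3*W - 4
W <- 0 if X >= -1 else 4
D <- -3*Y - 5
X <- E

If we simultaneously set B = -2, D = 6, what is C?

Setting B = -2, D = 6 by intervention discards those variables' equations.
E = -4 if Y >= -2 else -3  [with Y=0]  = -4
X = E  [with E=-4]  = -4
W = 0 if X >= -1 else 4  [with X=-4]  = 4
C = -B - 3*W - 4  [with B=-2, W=4]  = -14

-14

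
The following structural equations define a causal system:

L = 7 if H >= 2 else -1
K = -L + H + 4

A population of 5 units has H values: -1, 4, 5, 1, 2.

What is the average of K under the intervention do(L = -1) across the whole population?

do(L=-1) breaks L's dependence on H. With L=-1 fixed, K across the units is 4, 9, 10, 6, 7, mean 7.2.

7.2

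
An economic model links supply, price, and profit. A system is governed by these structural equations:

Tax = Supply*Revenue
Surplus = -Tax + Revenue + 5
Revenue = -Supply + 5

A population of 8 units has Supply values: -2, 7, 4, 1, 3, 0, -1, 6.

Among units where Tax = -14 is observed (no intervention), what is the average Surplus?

Observing Tax=-14 restricts to units where Tax's equation naturally yields -14: Supply ∈ {-2, 7}. In that subpopulation Surplus = 26, 17, mean 21.5.

21.5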